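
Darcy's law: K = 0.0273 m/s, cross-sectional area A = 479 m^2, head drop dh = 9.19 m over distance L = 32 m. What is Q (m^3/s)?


Darcy's law: Q = K * A * i, where i = dh/L.
Hydraulic gradient i = 9.19 / 32 = 0.287187.
Q = 0.0273 * 479 * 0.287187
  = 3.7555 m^3/s.

3.7555


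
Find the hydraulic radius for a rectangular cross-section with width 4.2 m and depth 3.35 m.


For a rectangular section:
Flow area A = b * y = 4.2 * 3.35 = 14.07 m^2.
Wetted perimeter P = b + 2y = 4.2 + 2*3.35 = 10.9 m.
Hydraulic radius R = A/P = 14.07 / 10.9 = 1.2908 m.

1.2908


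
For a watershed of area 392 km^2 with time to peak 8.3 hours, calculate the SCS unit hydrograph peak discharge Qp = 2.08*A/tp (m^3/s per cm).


SCS formula: Qp = 2.08 * A / tp.
Qp = 2.08 * 392 / 8.3
   = 815.36 / 8.3
   = 98.24 m^3/s per cm.

98.24


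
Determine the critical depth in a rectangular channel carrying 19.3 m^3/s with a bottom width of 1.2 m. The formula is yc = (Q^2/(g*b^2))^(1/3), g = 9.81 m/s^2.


Using yc = (Q^2 / (g * b^2))^(1/3):
Q^2 = 19.3^2 = 372.49.
g * b^2 = 9.81 * 1.2^2 = 9.81 * 1.44 = 14.13.
Q^2 / (g*b^2) = 372.49 / 14.13 = 26.3616.
yc = 26.3616^(1/3) = 2.9764 m.

2.9764


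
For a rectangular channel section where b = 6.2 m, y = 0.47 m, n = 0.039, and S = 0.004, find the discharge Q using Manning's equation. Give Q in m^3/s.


For a rectangular channel, the cross-sectional area A = b * y = 6.2 * 0.47 = 2.91 m^2.
The wetted perimeter P = b + 2y = 6.2 + 2*0.47 = 7.14 m.
Hydraulic radius R = A/P = 2.91/7.14 = 0.4081 m.
Velocity V = (1/n)*R^(2/3)*S^(1/2) = (1/0.039)*0.4081^(2/3)*0.004^(1/2) = 0.8923 m/s.
Discharge Q = A * V = 2.91 * 0.8923 = 2.6 m^3/s.

2.6


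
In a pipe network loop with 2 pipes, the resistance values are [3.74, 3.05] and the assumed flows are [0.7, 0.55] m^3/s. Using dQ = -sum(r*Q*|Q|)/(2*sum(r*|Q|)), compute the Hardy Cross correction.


Numerator terms (r*Q*|Q|): 3.74*0.7*|0.7| = 1.8326; 3.05*0.55*|0.55| = 0.9226.
Sum of numerator = 2.7552.
Denominator terms (r*|Q|): 3.74*|0.7| = 2.618; 3.05*|0.55| = 1.6775.
2 * sum of denominator = 2 * 4.2955 = 8.591.
dQ = -2.7552 / 8.591 = -0.3207 m^3/s.

-0.3207


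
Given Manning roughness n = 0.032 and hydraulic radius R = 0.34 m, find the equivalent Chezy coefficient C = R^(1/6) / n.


The Chezy coefficient relates to Manning's n through C = R^(1/6) / n.
R^(1/6) = 0.34^(1/6) = 0.835436.
C = 0.835436 / 0.032 = 26.11 m^(1/2)/s.

26.11


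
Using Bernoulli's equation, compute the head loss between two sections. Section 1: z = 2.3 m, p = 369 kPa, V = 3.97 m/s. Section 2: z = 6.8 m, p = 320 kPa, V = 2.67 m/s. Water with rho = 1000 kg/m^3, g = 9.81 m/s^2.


Total head at each section: H = z + p/(rho*g) + V^2/(2g).
H1 = 2.3 + 369*1000/(1000*9.81) + 3.97^2/(2*9.81)
   = 2.3 + 37.615 + 0.8033
   = 40.718 m.
H2 = 6.8 + 320*1000/(1000*9.81) + 2.67^2/(2*9.81)
   = 6.8 + 32.62 + 0.3633
   = 39.783 m.
h_L = H1 - H2 = 40.718 - 39.783 = 0.935 m.

0.935


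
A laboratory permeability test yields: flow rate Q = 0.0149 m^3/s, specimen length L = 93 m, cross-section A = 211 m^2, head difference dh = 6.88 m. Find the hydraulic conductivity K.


From K = Q*L / (A*dh):
Numerator: Q*L = 0.0149 * 93 = 1.3857.
Denominator: A*dh = 211 * 6.88 = 1451.68.
K = 1.3857 / 1451.68 = 0.000955 m/s.

0.000955


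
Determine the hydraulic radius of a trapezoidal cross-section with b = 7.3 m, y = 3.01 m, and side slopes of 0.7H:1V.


For a trapezoidal section with side slope z:
A = (b + z*y)*y = (7.3 + 0.7*3.01)*3.01 = 28.315 m^2.
P = b + 2*y*sqrt(1 + z^2) = 7.3 + 2*3.01*sqrt(1 + 0.7^2) = 14.648 m.
R = A/P = 28.315 / 14.648 = 1.933 m.

1.933


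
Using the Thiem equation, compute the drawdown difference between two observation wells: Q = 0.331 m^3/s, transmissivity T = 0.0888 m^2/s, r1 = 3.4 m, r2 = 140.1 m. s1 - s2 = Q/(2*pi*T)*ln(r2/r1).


Thiem equation: s1 - s2 = Q/(2*pi*T) * ln(r2/r1).
ln(r2/r1) = ln(140.1/3.4) = 3.7186.
Q/(2*pi*T) = 0.331 / (2*pi*0.0888) = 0.331 / 0.5579 = 0.5932.
s1 - s2 = 0.5932 * 3.7186 = 2.206 m.

2.206


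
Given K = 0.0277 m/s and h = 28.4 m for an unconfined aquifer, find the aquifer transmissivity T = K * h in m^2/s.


Transmissivity is defined as T = K * h.
T = 0.0277 * 28.4
  = 0.7867 m^2/s.

0.7867


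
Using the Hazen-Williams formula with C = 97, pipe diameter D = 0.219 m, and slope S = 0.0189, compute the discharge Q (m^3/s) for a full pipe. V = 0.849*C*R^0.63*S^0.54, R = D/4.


For a full circular pipe, R = D/4 = 0.219/4 = 0.0548 m.
V = 0.849 * 97 * 0.0548^0.63 * 0.0189^0.54
  = 0.849 * 97 * 0.160392 * 0.117298
  = 1.5494 m/s.
Pipe area A = pi*D^2/4 = pi*0.219^2/4 = 0.0377 m^2.
Q = A * V = 0.0377 * 1.5494 = 0.0584 m^3/s.

0.0584


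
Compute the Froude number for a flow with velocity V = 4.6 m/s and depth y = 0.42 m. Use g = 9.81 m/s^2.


The Froude number is defined as Fr = V / sqrt(g*y).
g*y = 9.81 * 0.42 = 4.1202.
sqrt(g*y) = sqrt(4.1202) = 2.0298.
Fr = 4.6 / 2.0298 = 2.2662.

2.2662


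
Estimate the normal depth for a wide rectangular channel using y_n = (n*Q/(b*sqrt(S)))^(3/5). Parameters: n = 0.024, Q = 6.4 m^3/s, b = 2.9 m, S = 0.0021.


We use the wide-channel approximation y_n = (n*Q/(b*sqrt(S)))^(3/5).
sqrt(S) = sqrt(0.0021) = 0.045826.
Numerator: n*Q = 0.024 * 6.4 = 0.1536.
Denominator: b*sqrt(S) = 2.9 * 0.045826 = 0.132895.
arg = 1.1558.
y_n = 1.1558^(3/5) = 1.0908 m.

1.0908


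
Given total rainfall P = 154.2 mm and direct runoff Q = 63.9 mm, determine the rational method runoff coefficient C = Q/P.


The runoff coefficient C = runoff depth / rainfall depth.
C = 63.9 / 154.2
  = 0.4144.

0.4144


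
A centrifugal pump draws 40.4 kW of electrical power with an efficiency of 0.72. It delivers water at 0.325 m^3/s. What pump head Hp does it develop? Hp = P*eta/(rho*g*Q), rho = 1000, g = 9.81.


Pump head formula: Hp = P * eta / (rho * g * Q).
Numerator: P * eta = 40.4 * 1000 * 0.72 = 29088.0 W.
Denominator: rho * g * Q = 1000 * 9.81 * 0.325 = 3188.25.
Hp = 29088.0 / 3188.25 = 9.12 m.

9.12


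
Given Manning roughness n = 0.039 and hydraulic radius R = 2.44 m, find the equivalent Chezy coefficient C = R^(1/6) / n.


The Chezy coefficient relates to Manning's n through C = R^(1/6) / n.
R^(1/6) = 2.44^(1/6) = 1.160286.
C = 1.160286 / 0.039 = 29.75 m^(1/2)/s.

29.75


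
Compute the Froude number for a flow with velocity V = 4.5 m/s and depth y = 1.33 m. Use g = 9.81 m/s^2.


The Froude number is defined as Fr = V / sqrt(g*y).
g*y = 9.81 * 1.33 = 13.0473.
sqrt(g*y) = sqrt(13.0473) = 3.6121.
Fr = 4.5 / 3.6121 = 1.2458.

1.2458


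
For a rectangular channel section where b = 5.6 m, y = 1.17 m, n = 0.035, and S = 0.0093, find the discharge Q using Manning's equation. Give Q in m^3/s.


For a rectangular channel, the cross-sectional area A = b * y = 5.6 * 1.17 = 6.55 m^2.
The wetted perimeter P = b + 2y = 5.6 + 2*1.17 = 7.94 m.
Hydraulic radius R = A/P = 6.55/7.94 = 0.8252 m.
Velocity V = (1/n)*R^(2/3)*S^(1/2) = (1/0.035)*0.8252^(2/3)*0.0093^(1/2) = 2.4241 m/s.
Discharge Q = A * V = 6.55 * 2.4241 = 15.882 m^3/s.

15.882


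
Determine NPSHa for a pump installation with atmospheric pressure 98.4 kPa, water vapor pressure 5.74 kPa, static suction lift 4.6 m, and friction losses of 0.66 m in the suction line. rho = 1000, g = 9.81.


NPSHa = p_atm/(rho*g) - z_s - hf_s - p_vap/(rho*g).
p_atm/(rho*g) = 98.4*1000 / (1000*9.81) = 10.031 m.
p_vap/(rho*g) = 5.74*1000 / (1000*9.81) = 0.585 m.
NPSHa = 10.031 - 4.6 - 0.66 - 0.585
      = 4.19 m.

4.19


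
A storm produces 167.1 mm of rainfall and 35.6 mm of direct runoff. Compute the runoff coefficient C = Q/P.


The runoff coefficient C = runoff depth / rainfall depth.
C = 35.6 / 167.1
  = 0.213.

0.213


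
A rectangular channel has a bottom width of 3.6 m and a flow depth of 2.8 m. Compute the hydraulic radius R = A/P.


For a rectangular section:
Flow area A = b * y = 3.6 * 2.8 = 10.08 m^2.
Wetted perimeter P = b + 2y = 3.6 + 2*2.8 = 9.2 m.
Hydraulic radius R = A/P = 10.08 / 9.2 = 1.0957 m.

1.0957


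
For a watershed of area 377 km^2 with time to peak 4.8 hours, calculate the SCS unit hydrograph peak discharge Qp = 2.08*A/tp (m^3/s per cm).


SCS formula: Qp = 2.08 * A / tp.
Qp = 2.08 * 377 / 4.8
   = 784.16 / 4.8
   = 163.37 m^3/s per cm.

163.37


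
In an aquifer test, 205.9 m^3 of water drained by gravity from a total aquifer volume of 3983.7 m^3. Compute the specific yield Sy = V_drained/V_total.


Specific yield Sy = Volume drained / Total volume.
Sy = 205.9 / 3983.7
   = 0.0517.

0.0517


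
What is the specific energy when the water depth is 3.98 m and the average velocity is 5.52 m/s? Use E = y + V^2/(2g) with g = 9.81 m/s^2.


Specific energy E = y + V^2/(2g).
Velocity head = V^2/(2g) = 5.52^2 / (2*9.81) = 30.4704 / 19.62 = 1.553 m.
E = 3.98 + 1.553 = 5.533 m.

5.533


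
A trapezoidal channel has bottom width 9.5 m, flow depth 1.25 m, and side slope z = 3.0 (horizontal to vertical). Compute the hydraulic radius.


For a trapezoidal section with side slope z:
A = (b + z*y)*y = (9.5 + 3.0*1.25)*1.25 = 16.562 m^2.
P = b + 2*y*sqrt(1 + z^2) = 9.5 + 2*1.25*sqrt(1 + 3.0^2) = 17.406 m.
R = A/P = 16.562 / 17.406 = 0.9516 m.

0.9516


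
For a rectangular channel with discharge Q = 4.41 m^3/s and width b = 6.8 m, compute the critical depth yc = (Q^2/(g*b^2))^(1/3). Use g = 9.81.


Using yc = (Q^2 / (g * b^2))^(1/3):
Q^2 = 4.41^2 = 19.45.
g * b^2 = 9.81 * 6.8^2 = 9.81 * 46.24 = 453.61.
Q^2 / (g*b^2) = 19.45 / 453.61 = 0.0429.
yc = 0.0429^(1/3) = 0.35 m.

0.35


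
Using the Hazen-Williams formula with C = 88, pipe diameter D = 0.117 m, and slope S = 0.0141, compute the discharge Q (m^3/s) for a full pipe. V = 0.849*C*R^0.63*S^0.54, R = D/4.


For a full circular pipe, R = D/4 = 0.117/4 = 0.0293 m.
V = 0.849 * 88 * 0.0293^0.63 * 0.0141^0.54
  = 0.849 * 88 * 0.108059 * 0.100133
  = 0.8084 m/s.
Pipe area A = pi*D^2/4 = pi*0.117^2/4 = 0.0108 m^2.
Q = A * V = 0.0108 * 0.8084 = 0.0087 m^3/s.

0.0087


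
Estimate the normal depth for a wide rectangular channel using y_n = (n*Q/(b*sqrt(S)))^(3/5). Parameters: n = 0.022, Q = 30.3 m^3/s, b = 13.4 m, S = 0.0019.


We use the wide-channel approximation y_n = (n*Q/(b*sqrt(S)))^(3/5).
sqrt(S) = sqrt(0.0019) = 0.043589.
Numerator: n*Q = 0.022 * 30.3 = 0.6666.
Denominator: b*sqrt(S) = 13.4 * 0.043589 = 0.584093.
arg = 1.1413.
y_n = 1.1413^(3/5) = 1.0825 m.

1.0825


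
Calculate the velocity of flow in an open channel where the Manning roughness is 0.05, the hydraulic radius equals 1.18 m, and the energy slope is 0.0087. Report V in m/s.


Manning's equation gives V = (1/n) * R^(2/3) * S^(1/2).
First, compute R^(2/3) = 1.18^(2/3) = 1.1167.
Next, S^(1/2) = 0.0087^(1/2) = 0.093274.
Then 1/n = 1/0.05 = 20.0.
V = 20.0 * 1.1167 * 0.093274 = 2.0831 m/s.

2.0831


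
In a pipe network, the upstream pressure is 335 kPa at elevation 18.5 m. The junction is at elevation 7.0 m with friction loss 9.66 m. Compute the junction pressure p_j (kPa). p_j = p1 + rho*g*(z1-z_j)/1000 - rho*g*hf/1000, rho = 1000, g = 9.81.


Junction pressure: p_j = p1 + rho*g*(z1 - z_j)/1000 - rho*g*hf/1000.
Elevation term = 1000*9.81*(18.5 - 7.0)/1000 = 112.815 kPa.
Friction term = 1000*9.81*9.66/1000 = 94.765 kPa.
p_j = 335 + 112.815 - 94.765 = 353.05 kPa.

353.05


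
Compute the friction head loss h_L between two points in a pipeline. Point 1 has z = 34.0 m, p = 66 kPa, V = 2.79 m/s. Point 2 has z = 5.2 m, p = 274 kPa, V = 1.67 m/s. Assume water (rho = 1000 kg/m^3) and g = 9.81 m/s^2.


Total head at each section: H = z + p/(rho*g) + V^2/(2g).
H1 = 34.0 + 66*1000/(1000*9.81) + 2.79^2/(2*9.81)
   = 34.0 + 6.728 + 0.3967
   = 41.125 m.
H2 = 5.2 + 274*1000/(1000*9.81) + 1.67^2/(2*9.81)
   = 5.2 + 27.931 + 0.1421
   = 33.273 m.
h_L = H1 - H2 = 41.125 - 33.273 = 7.852 m.

7.852


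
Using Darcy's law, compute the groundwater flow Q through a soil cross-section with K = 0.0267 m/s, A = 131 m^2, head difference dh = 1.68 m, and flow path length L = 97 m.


Darcy's law: Q = K * A * i, where i = dh/L.
Hydraulic gradient i = 1.68 / 97 = 0.01732.
Q = 0.0267 * 131 * 0.01732
  = 0.0606 m^3/s.

0.0606


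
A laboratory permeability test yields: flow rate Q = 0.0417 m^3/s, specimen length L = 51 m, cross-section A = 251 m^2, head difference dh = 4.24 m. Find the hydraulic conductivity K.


From K = Q*L / (A*dh):
Numerator: Q*L = 0.0417 * 51 = 2.1267.
Denominator: A*dh = 251 * 4.24 = 1064.24.
K = 2.1267 / 1064.24 = 0.001998 m/s.

0.001998


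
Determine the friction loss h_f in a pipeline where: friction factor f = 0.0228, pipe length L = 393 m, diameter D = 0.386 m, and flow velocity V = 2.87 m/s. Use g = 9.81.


Darcy-Weisbach equation: h_f = f * (L/D) * V^2/(2g).
f * L/D = 0.0228 * 393/0.386 = 23.2135.
V^2/(2g) = 2.87^2 / (2*9.81) = 8.2369 / 19.62 = 0.4198 m.
h_f = 23.2135 * 0.4198 = 9.746 m.

9.746


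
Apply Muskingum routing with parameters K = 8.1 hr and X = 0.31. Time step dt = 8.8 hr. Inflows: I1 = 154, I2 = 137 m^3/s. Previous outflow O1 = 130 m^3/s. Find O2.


Muskingum coefficients:
denom = 2*K*(1-X) + dt = 2*8.1*(1-0.31) + 8.8 = 19.978.
C0 = (dt - 2*K*X)/denom = (8.8 - 2*8.1*0.31)/19.978 = 0.1891.
C1 = (dt + 2*K*X)/denom = (8.8 + 2*8.1*0.31)/19.978 = 0.6919.
C2 = (2*K*(1-X) - dt)/denom = 0.119.
O2 = C0*I2 + C1*I1 + C2*O1
   = 0.1891*137 + 0.6919*154 + 0.119*130
   = 147.93 m^3/s.

147.93


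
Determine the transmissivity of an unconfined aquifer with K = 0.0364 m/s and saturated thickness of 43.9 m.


Transmissivity is defined as T = K * h.
T = 0.0364 * 43.9
  = 1.598 m^2/s.

1.598


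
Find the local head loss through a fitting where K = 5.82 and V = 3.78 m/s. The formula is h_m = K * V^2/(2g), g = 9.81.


Minor loss formula: h_m = K * V^2/(2g).
V^2 = 3.78^2 = 14.2884.
V^2/(2g) = 14.2884 / 19.62 = 0.7283 m.
h_m = 5.82 * 0.7283 = 4.2385 m.

4.2385


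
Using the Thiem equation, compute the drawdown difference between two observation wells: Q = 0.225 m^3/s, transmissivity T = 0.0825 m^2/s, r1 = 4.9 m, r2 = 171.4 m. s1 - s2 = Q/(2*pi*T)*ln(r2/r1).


Thiem equation: s1 - s2 = Q/(2*pi*T) * ln(r2/r1).
ln(r2/r1) = ln(171.4/4.9) = 3.5548.
Q/(2*pi*T) = 0.225 / (2*pi*0.0825) = 0.225 / 0.5184 = 0.4341.
s1 - s2 = 0.4341 * 3.5548 = 1.543 m.

1.543


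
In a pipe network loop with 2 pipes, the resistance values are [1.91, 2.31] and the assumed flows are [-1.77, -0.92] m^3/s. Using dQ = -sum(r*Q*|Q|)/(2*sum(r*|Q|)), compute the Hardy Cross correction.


Numerator terms (r*Q*|Q|): 1.91*-1.77*|-1.77| = -5.9838; 2.31*-0.92*|-0.92| = -1.9552.
Sum of numerator = -7.939.
Denominator terms (r*|Q|): 1.91*|-1.77| = 3.3807; 2.31*|-0.92| = 2.1252.
2 * sum of denominator = 2 * 5.5059 = 11.0118.
dQ = --7.939 / 11.0118 = 0.721 m^3/s.

0.721


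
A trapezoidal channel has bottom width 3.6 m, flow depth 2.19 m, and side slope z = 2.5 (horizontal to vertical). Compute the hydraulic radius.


For a trapezoidal section with side slope z:
A = (b + z*y)*y = (3.6 + 2.5*2.19)*2.19 = 19.874 m^2.
P = b + 2*y*sqrt(1 + z^2) = 3.6 + 2*2.19*sqrt(1 + 2.5^2) = 15.394 m.
R = A/P = 19.874 / 15.394 = 1.2911 m.

1.2911


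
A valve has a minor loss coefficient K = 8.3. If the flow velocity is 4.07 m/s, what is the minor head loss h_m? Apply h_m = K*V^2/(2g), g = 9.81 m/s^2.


Minor loss formula: h_m = K * V^2/(2g).
V^2 = 4.07^2 = 16.5649.
V^2/(2g) = 16.5649 / 19.62 = 0.8443 m.
h_m = 8.3 * 0.8443 = 7.0076 m.

7.0076


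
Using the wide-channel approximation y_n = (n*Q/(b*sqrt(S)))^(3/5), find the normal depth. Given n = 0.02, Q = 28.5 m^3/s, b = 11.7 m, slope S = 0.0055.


We use the wide-channel approximation y_n = (n*Q/(b*sqrt(S)))^(3/5).
sqrt(S) = sqrt(0.0055) = 0.074162.
Numerator: n*Q = 0.02 * 28.5 = 0.57.
Denominator: b*sqrt(S) = 11.7 * 0.074162 = 0.867695.
arg = 0.6569.
y_n = 0.6569^(3/5) = 0.7771 m.

0.7771


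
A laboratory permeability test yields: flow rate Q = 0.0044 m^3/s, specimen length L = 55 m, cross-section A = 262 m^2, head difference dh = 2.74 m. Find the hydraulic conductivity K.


From K = Q*L / (A*dh):
Numerator: Q*L = 0.0044 * 55 = 0.242.
Denominator: A*dh = 262 * 2.74 = 717.88.
K = 0.242 / 717.88 = 0.000337 m/s.

0.000337


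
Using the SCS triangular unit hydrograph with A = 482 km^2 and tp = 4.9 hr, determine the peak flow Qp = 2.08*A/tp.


SCS formula: Qp = 2.08 * A / tp.
Qp = 2.08 * 482 / 4.9
   = 1002.56 / 4.9
   = 204.6 m^3/s per cm.

204.6


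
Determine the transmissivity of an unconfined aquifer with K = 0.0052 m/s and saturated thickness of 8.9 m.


Transmissivity is defined as T = K * h.
T = 0.0052 * 8.9
  = 0.0463 m^2/s.

0.0463


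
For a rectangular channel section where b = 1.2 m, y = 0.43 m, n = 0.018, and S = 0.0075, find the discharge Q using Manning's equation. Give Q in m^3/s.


For a rectangular channel, the cross-sectional area A = b * y = 1.2 * 0.43 = 0.52 m^2.
The wetted perimeter P = b + 2y = 1.2 + 2*0.43 = 2.06 m.
Hydraulic radius R = A/P = 0.52/2.06 = 0.2505 m.
Velocity V = (1/n)*R^(2/3)*S^(1/2) = (1/0.018)*0.2505^(2/3)*0.0075^(1/2) = 1.9118 m/s.
Discharge Q = A * V = 0.52 * 1.9118 = 0.986 m^3/s.

0.986


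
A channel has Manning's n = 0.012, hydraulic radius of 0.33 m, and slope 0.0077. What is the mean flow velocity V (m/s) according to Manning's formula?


Manning's equation gives V = (1/n) * R^(2/3) * S^(1/2).
First, compute R^(2/3) = 0.33^(2/3) = 0.4775.
Next, S^(1/2) = 0.0077^(1/2) = 0.08775.
Then 1/n = 1/0.012 = 83.33.
V = 83.33 * 0.4775 * 0.08775 = 3.492 m/s.

3.492


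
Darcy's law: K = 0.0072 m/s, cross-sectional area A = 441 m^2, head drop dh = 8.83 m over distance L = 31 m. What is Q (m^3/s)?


Darcy's law: Q = K * A * i, where i = dh/L.
Hydraulic gradient i = 8.83 / 31 = 0.284839.
Q = 0.0072 * 441 * 0.284839
  = 0.9044 m^3/s.

0.9044


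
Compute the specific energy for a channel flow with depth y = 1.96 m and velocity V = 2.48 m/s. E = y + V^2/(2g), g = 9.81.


Specific energy E = y + V^2/(2g).
Velocity head = V^2/(2g) = 2.48^2 / (2*9.81) = 6.1504 / 19.62 = 0.3135 m.
E = 1.96 + 0.3135 = 2.2735 m.

2.2735


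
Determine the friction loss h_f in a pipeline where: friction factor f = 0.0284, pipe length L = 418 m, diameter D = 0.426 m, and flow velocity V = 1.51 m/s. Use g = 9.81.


Darcy-Weisbach equation: h_f = f * (L/D) * V^2/(2g).
f * L/D = 0.0284 * 418/0.426 = 27.8667.
V^2/(2g) = 1.51^2 / (2*9.81) = 2.2801 / 19.62 = 0.1162 m.
h_f = 27.8667 * 0.1162 = 3.238 m.

3.238


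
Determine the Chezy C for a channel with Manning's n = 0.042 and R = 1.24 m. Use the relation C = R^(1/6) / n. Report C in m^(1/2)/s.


The Chezy coefficient relates to Manning's n through C = R^(1/6) / n.
R^(1/6) = 1.24^(1/6) = 1.036502.
C = 1.036502 / 0.042 = 24.68 m^(1/2)/s.

24.68


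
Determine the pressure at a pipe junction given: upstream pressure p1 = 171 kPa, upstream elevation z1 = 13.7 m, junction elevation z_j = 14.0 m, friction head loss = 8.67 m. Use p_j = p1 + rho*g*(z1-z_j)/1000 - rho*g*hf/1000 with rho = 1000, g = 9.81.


Junction pressure: p_j = p1 + rho*g*(z1 - z_j)/1000 - rho*g*hf/1000.
Elevation term = 1000*9.81*(13.7 - 14.0)/1000 = -2.943 kPa.
Friction term = 1000*9.81*8.67/1000 = 85.053 kPa.
p_j = 171 + -2.943 - 85.053 = 83.0 kPa.

83.0


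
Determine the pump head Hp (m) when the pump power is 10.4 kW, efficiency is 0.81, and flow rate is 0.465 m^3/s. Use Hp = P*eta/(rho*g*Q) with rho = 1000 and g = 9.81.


Pump head formula: Hp = P * eta / (rho * g * Q).
Numerator: P * eta = 10.4 * 1000 * 0.81 = 8424.0 W.
Denominator: rho * g * Q = 1000 * 9.81 * 0.465 = 4561.65.
Hp = 8424.0 / 4561.65 = 1.85 m.

1.85


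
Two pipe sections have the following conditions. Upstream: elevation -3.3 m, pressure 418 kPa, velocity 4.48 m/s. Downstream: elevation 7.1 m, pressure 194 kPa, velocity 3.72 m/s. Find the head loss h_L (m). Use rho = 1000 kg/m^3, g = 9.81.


Total head at each section: H = z + p/(rho*g) + V^2/(2g).
H1 = -3.3 + 418*1000/(1000*9.81) + 4.48^2/(2*9.81)
   = -3.3 + 42.61 + 1.023
   = 40.333 m.
H2 = 7.1 + 194*1000/(1000*9.81) + 3.72^2/(2*9.81)
   = 7.1 + 19.776 + 0.7053
   = 27.581 m.
h_L = H1 - H2 = 40.333 - 27.581 = 12.751 m.

12.751


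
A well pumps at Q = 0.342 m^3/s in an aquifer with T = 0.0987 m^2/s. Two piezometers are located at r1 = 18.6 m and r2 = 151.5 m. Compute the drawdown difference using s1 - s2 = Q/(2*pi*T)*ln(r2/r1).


Thiem equation: s1 - s2 = Q/(2*pi*T) * ln(r2/r1).
ln(r2/r1) = ln(151.5/18.6) = 2.0974.
Q/(2*pi*T) = 0.342 / (2*pi*0.0987) = 0.342 / 0.6202 = 0.5515.
s1 - s2 = 0.5515 * 2.0974 = 1.1567 m.

1.1567


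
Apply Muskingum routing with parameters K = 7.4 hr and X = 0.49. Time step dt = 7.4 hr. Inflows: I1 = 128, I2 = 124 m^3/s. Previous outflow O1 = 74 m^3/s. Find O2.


Muskingum coefficients:
denom = 2*K*(1-X) + dt = 2*7.4*(1-0.49) + 7.4 = 14.948.
C0 = (dt - 2*K*X)/denom = (7.4 - 2*7.4*0.49)/14.948 = 0.0099.
C1 = (dt + 2*K*X)/denom = (7.4 + 2*7.4*0.49)/14.948 = 0.9802.
C2 = (2*K*(1-X) - dt)/denom = 0.0099.
O2 = C0*I2 + C1*I1 + C2*O1
   = 0.0099*124 + 0.9802*128 + 0.0099*74
   = 127.43 m^3/s.

127.43


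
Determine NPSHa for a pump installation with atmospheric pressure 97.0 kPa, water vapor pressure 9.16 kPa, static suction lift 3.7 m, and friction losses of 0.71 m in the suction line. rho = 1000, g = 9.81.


NPSHa = p_atm/(rho*g) - z_s - hf_s - p_vap/(rho*g).
p_atm/(rho*g) = 97.0*1000 / (1000*9.81) = 9.888 m.
p_vap/(rho*g) = 9.16*1000 / (1000*9.81) = 0.934 m.
NPSHa = 9.888 - 3.7 - 0.71 - 0.934
      = 4.54 m.

4.54


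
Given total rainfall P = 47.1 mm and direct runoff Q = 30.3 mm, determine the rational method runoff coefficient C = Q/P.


The runoff coefficient C = runoff depth / rainfall depth.
C = 30.3 / 47.1
  = 0.6433.

0.6433


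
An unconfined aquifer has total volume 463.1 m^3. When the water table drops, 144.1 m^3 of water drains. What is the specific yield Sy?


Specific yield Sy = Volume drained / Total volume.
Sy = 144.1 / 463.1
   = 0.3112.

0.3112


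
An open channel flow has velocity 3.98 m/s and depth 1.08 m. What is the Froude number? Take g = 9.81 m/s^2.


The Froude number is defined as Fr = V / sqrt(g*y).
g*y = 9.81 * 1.08 = 10.5948.
sqrt(g*y) = sqrt(10.5948) = 3.255.
Fr = 3.98 / 3.255 = 1.2227.

1.2227


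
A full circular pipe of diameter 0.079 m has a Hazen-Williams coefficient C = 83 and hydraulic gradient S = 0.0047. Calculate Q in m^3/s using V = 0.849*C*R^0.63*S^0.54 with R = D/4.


For a full circular pipe, R = D/4 = 0.079/4 = 0.0198 m.
V = 0.849 * 83 * 0.0198^0.63 * 0.0047^0.54
  = 0.849 * 83 * 0.084374 * 0.055326
  = 0.3289 m/s.
Pipe area A = pi*D^2/4 = pi*0.079^2/4 = 0.0049 m^2.
Q = A * V = 0.0049 * 0.3289 = 0.0016 m^3/s.

0.0016


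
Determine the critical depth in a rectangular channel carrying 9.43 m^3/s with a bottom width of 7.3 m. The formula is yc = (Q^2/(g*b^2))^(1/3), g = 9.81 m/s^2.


Using yc = (Q^2 / (g * b^2))^(1/3):
Q^2 = 9.43^2 = 88.92.
g * b^2 = 9.81 * 7.3^2 = 9.81 * 53.29 = 522.77.
Q^2 / (g*b^2) = 88.92 / 522.77 = 0.1701.
yc = 0.1701^(1/3) = 0.5541 m.

0.5541


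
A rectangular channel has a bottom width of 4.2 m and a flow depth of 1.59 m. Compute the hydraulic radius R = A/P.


For a rectangular section:
Flow area A = b * y = 4.2 * 1.59 = 6.68 m^2.
Wetted perimeter P = b + 2y = 4.2 + 2*1.59 = 7.38 m.
Hydraulic radius R = A/P = 6.68 / 7.38 = 0.9049 m.

0.9049


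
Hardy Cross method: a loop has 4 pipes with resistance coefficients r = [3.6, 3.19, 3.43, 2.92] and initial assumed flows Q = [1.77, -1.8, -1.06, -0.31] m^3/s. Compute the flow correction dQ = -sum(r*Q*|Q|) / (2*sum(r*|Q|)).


Numerator terms (r*Q*|Q|): 3.6*1.77*|1.77| = 11.2784; 3.19*-1.8*|-1.8| = -10.3356; 3.43*-1.06*|-1.06| = -3.8539; 2.92*-0.31*|-0.31| = -0.2806.
Sum of numerator = -3.1917.
Denominator terms (r*|Q|): 3.6*|1.77| = 6.372; 3.19*|-1.8| = 5.742; 3.43*|-1.06| = 3.6358; 2.92*|-0.31| = 0.9052.
2 * sum of denominator = 2 * 16.655 = 33.31.
dQ = --3.1917 / 33.31 = 0.0958 m^3/s.

0.0958


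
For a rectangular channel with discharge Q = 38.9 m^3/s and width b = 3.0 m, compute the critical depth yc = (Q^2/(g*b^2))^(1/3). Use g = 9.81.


Using yc = (Q^2 / (g * b^2))^(1/3):
Q^2 = 38.9^2 = 1513.21.
g * b^2 = 9.81 * 3.0^2 = 9.81 * 9.0 = 88.29.
Q^2 / (g*b^2) = 1513.21 / 88.29 = 17.1391.
yc = 17.1391^(1/3) = 2.5783 m.

2.5783


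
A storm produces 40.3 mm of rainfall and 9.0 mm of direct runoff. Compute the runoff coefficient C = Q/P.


The runoff coefficient C = runoff depth / rainfall depth.
C = 9.0 / 40.3
  = 0.2233.

0.2233


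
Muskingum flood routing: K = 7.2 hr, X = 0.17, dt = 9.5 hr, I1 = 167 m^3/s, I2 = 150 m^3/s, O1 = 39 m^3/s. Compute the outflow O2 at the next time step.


Muskingum coefficients:
denom = 2*K*(1-X) + dt = 2*7.2*(1-0.17) + 9.5 = 21.452.
C0 = (dt - 2*K*X)/denom = (9.5 - 2*7.2*0.17)/21.452 = 0.3287.
C1 = (dt + 2*K*X)/denom = (9.5 + 2*7.2*0.17)/21.452 = 0.557.
C2 = (2*K*(1-X) - dt)/denom = 0.1143.
O2 = C0*I2 + C1*I1 + C2*O1
   = 0.3287*150 + 0.557*167 + 0.1143*39
   = 146.78 m^3/s.

146.78


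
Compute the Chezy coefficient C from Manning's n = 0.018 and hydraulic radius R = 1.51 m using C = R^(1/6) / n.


The Chezy coefficient relates to Manning's n through C = R^(1/6) / n.
R^(1/6) = 1.51^(1/6) = 1.071099.
C = 1.071099 / 0.018 = 59.51 m^(1/2)/s.

59.51


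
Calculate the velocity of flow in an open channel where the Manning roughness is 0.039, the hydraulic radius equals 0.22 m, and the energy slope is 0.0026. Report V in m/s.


Manning's equation gives V = (1/n) * R^(2/3) * S^(1/2).
First, compute R^(2/3) = 0.22^(2/3) = 0.3644.
Next, S^(1/2) = 0.0026^(1/2) = 0.05099.
Then 1/n = 1/0.039 = 25.64.
V = 25.64 * 0.3644 * 0.05099 = 0.4765 m/s.

0.4765


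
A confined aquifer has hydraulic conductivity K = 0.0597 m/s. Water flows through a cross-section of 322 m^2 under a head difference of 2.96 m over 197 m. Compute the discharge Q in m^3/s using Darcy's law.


Darcy's law: Q = K * A * i, where i = dh/L.
Hydraulic gradient i = 2.96 / 197 = 0.015025.
Q = 0.0597 * 322 * 0.015025
  = 0.2888 m^3/s.

0.2888


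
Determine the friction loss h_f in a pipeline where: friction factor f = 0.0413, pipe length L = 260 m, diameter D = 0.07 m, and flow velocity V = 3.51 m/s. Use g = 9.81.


Darcy-Weisbach equation: h_f = f * (L/D) * V^2/(2g).
f * L/D = 0.0413 * 260/0.07 = 153.4.
V^2/(2g) = 3.51^2 / (2*9.81) = 12.3201 / 19.62 = 0.6279 m.
h_f = 153.4 * 0.6279 = 96.325 m.

96.325


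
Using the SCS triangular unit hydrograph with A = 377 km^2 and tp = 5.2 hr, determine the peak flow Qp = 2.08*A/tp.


SCS formula: Qp = 2.08 * A / tp.
Qp = 2.08 * 377 / 5.2
   = 784.16 / 5.2
   = 150.8 m^3/s per cm.

150.8


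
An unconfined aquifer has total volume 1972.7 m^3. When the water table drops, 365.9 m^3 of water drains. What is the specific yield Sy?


Specific yield Sy = Volume drained / Total volume.
Sy = 365.9 / 1972.7
   = 0.1855.

0.1855


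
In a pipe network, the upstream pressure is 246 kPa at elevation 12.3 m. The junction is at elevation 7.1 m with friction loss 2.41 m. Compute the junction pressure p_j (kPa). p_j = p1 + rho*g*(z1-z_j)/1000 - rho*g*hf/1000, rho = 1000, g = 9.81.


Junction pressure: p_j = p1 + rho*g*(z1 - z_j)/1000 - rho*g*hf/1000.
Elevation term = 1000*9.81*(12.3 - 7.1)/1000 = 51.012 kPa.
Friction term = 1000*9.81*2.41/1000 = 23.642 kPa.
p_j = 246 + 51.012 - 23.642 = 273.37 kPa.

273.37


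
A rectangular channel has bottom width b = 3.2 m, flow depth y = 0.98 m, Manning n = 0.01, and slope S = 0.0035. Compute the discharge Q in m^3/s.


For a rectangular channel, the cross-sectional area A = b * y = 3.2 * 0.98 = 3.14 m^2.
The wetted perimeter P = b + 2y = 3.2 + 2*0.98 = 5.16 m.
Hydraulic radius R = A/P = 3.14/5.16 = 0.6078 m.
Velocity V = (1/n)*R^(2/3)*S^(1/2) = (1/0.01)*0.6078^(2/3)*0.0035^(1/2) = 4.2447 m/s.
Discharge Q = A * V = 3.14 * 4.2447 = 13.312 m^3/s.

13.312


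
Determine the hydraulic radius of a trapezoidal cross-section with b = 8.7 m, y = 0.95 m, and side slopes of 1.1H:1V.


For a trapezoidal section with side slope z:
A = (b + z*y)*y = (8.7 + 1.1*0.95)*0.95 = 9.258 m^2.
P = b + 2*y*sqrt(1 + z^2) = 8.7 + 2*0.95*sqrt(1 + 1.1^2) = 11.525 m.
R = A/P = 9.258 / 11.525 = 0.8033 m.

0.8033


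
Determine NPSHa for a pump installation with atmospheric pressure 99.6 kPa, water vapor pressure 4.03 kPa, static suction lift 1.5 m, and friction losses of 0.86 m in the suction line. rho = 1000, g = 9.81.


NPSHa = p_atm/(rho*g) - z_s - hf_s - p_vap/(rho*g).
p_atm/(rho*g) = 99.6*1000 / (1000*9.81) = 10.153 m.
p_vap/(rho*g) = 4.03*1000 / (1000*9.81) = 0.411 m.
NPSHa = 10.153 - 1.5 - 0.86 - 0.411
      = 7.38 m.

7.38


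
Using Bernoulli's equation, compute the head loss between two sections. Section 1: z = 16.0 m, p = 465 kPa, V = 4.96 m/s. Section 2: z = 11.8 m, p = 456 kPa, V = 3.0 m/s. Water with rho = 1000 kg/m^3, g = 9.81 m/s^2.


Total head at each section: H = z + p/(rho*g) + V^2/(2g).
H1 = 16.0 + 465*1000/(1000*9.81) + 4.96^2/(2*9.81)
   = 16.0 + 47.401 + 1.2539
   = 64.655 m.
H2 = 11.8 + 456*1000/(1000*9.81) + 3.0^2/(2*9.81)
   = 11.8 + 46.483 + 0.4587
   = 58.742 m.
h_L = H1 - H2 = 64.655 - 58.742 = 5.913 m.

5.913


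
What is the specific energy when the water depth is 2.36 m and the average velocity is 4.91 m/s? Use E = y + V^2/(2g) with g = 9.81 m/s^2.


Specific energy E = y + V^2/(2g).
Velocity head = V^2/(2g) = 4.91^2 / (2*9.81) = 24.1081 / 19.62 = 1.2288 m.
E = 2.36 + 1.2288 = 3.5888 m.

3.5888


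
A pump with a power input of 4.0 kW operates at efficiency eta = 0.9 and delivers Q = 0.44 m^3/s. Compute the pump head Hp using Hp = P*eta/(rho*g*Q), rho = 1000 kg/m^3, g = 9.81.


Pump head formula: Hp = P * eta / (rho * g * Q).
Numerator: P * eta = 4.0 * 1000 * 0.9 = 3600.0 W.
Denominator: rho * g * Q = 1000 * 9.81 * 0.44 = 4316.4.
Hp = 3600.0 / 4316.4 = 0.83 m.

0.83


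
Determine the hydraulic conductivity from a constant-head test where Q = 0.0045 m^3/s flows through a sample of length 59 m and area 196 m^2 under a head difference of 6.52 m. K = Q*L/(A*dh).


From K = Q*L / (A*dh):
Numerator: Q*L = 0.0045 * 59 = 0.2655.
Denominator: A*dh = 196 * 6.52 = 1277.92.
K = 0.2655 / 1277.92 = 0.000208 m/s.

0.000208


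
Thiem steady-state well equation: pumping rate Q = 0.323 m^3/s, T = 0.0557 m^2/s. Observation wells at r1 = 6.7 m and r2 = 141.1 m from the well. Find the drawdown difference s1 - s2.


Thiem equation: s1 - s2 = Q/(2*pi*T) * ln(r2/r1).
ln(r2/r1) = ln(141.1/6.7) = 3.0474.
Q/(2*pi*T) = 0.323 / (2*pi*0.0557) = 0.323 / 0.35 = 0.9229.
s1 - s2 = 0.9229 * 3.0474 = 2.8125 m.

2.8125


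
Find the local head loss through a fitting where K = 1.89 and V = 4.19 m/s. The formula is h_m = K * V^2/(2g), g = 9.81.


Minor loss formula: h_m = K * V^2/(2g).
V^2 = 4.19^2 = 17.5561.
V^2/(2g) = 17.5561 / 19.62 = 0.8948 m.
h_m = 1.89 * 0.8948 = 1.6912 m.

1.6912


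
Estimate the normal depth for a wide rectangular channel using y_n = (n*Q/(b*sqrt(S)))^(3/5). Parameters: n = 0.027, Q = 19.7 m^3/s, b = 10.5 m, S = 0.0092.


We use the wide-channel approximation y_n = (n*Q/(b*sqrt(S)))^(3/5).
sqrt(S) = sqrt(0.0092) = 0.095917.
Numerator: n*Q = 0.027 * 19.7 = 0.5319.
Denominator: b*sqrt(S) = 10.5 * 0.095917 = 1.007129.
arg = 0.5281.
y_n = 0.5281^(3/5) = 0.6818 m.

0.6818


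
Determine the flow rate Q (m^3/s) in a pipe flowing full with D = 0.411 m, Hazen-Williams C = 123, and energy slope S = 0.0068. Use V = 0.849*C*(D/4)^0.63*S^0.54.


For a full circular pipe, R = D/4 = 0.411/4 = 0.1027 m.
V = 0.849 * 123 * 0.1027^0.63 * 0.0068^0.54
  = 0.849 * 123 * 0.238464 * 0.067539
  = 1.6819 m/s.
Pipe area A = pi*D^2/4 = pi*0.411^2/4 = 0.1327 m^2.
Q = A * V = 0.1327 * 1.6819 = 0.2231 m^3/s.

0.2231


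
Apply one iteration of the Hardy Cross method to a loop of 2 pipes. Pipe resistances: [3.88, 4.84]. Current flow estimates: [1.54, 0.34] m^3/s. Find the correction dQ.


Numerator terms (r*Q*|Q|): 3.88*1.54*|1.54| = 9.2018; 4.84*0.34*|0.34| = 0.5595.
Sum of numerator = 9.7613.
Denominator terms (r*|Q|): 3.88*|1.54| = 5.9752; 4.84*|0.34| = 1.6456.
2 * sum of denominator = 2 * 7.6208 = 15.2416.
dQ = -9.7613 / 15.2416 = -0.6404 m^3/s.

-0.6404


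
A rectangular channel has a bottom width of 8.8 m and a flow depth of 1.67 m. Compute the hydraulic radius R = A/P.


For a rectangular section:
Flow area A = b * y = 8.8 * 1.67 = 14.7 m^2.
Wetted perimeter P = b + 2y = 8.8 + 2*1.67 = 12.14 m.
Hydraulic radius R = A/P = 14.7 / 12.14 = 1.2105 m.

1.2105


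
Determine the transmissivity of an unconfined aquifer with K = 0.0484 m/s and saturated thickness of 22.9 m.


Transmissivity is defined as T = K * h.
T = 0.0484 * 22.9
  = 1.1084 m^2/s.

1.1084


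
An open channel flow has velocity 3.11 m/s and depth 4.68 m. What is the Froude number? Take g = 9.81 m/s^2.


The Froude number is defined as Fr = V / sqrt(g*y).
g*y = 9.81 * 4.68 = 45.9108.
sqrt(g*y) = sqrt(45.9108) = 6.7758.
Fr = 3.11 / 6.7758 = 0.459.

0.459


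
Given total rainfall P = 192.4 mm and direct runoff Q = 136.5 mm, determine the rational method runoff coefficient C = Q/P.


The runoff coefficient C = runoff depth / rainfall depth.
C = 136.5 / 192.4
  = 0.7095.

0.7095


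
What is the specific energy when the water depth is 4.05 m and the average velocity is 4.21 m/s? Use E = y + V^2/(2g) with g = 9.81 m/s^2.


Specific energy E = y + V^2/(2g).
Velocity head = V^2/(2g) = 4.21^2 / (2*9.81) = 17.7241 / 19.62 = 0.9034 m.
E = 4.05 + 0.9034 = 4.9534 m.

4.9534


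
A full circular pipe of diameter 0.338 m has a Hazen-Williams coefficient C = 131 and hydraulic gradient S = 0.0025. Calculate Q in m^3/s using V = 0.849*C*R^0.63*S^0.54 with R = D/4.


For a full circular pipe, R = D/4 = 0.338/4 = 0.0845 m.
V = 0.849 * 131 * 0.0845^0.63 * 0.0025^0.54
  = 0.849 * 131 * 0.210824 * 0.039345
  = 0.9225 m/s.
Pipe area A = pi*D^2/4 = pi*0.338^2/4 = 0.0897 m^2.
Q = A * V = 0.0897 * 0.9225 = 0.0828 m^3/s.

0.0828


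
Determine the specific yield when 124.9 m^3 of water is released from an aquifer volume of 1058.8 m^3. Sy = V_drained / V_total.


Specific yield Sy = Volume drained / Total volume.
Sy = 124.9 / 1058.8
   = 0.118.

0.118


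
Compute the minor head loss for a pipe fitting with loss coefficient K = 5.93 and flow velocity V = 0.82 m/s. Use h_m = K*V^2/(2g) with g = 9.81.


Minor loss formula: h_m = K * V^2/(2g).
V^2 = 0.82^2 = 0.6724.
V^2/(2g) = 0.6724 / 19.62 = 0.0343 m.
h_m = 5.93 * 0.0343 = 0.2032 m.

0.2032


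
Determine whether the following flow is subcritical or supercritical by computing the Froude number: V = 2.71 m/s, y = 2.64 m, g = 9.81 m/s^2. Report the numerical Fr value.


The Froude number is defined as Fr = V / sqrt(g*y).
g*y = 9.81 * 2.64 = 25.8984.
sqrt(g*y) = sqrt(25.8984) = 5.089.
Fr = 2.71 / 5.089 = 0.5325.
Since Fr < 1, the flow is subcritical.

0.5325


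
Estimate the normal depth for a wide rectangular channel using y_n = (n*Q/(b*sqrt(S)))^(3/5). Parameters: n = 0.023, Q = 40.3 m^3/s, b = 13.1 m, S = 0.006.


We use the wide-channel approximation y_n = (n*Q/(b*sqrt(S)))^(3/5).
sqrt(S) = sqrt(0.006) = 0.07746.
Numerator: n*Q = 0.023 * 40.3 = 0.9269.
Denominator: b*sqrt(S) = 13.1 * 0.07746 = 1.014726.
arg = 0.9135.
y_n = 0.9135^(3/5) = 0.9471 m.

0.9471


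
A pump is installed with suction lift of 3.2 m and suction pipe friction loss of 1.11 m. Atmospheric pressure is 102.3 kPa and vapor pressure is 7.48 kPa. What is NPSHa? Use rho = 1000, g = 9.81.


NPSHa = p_atm/(rho*g) - z_s - hf_s - p_vap/(rho*g).
p_atm/(rho*g) = 102.3*1000 / (1000*9.81) = 10.428 m.
p_vap/(rho*g) = 7.48*1000 / (1000*9.81) = 0.762 m.
NPSHa = 10.428 - 3.2 - 1.11 - 0.762
      = 5.36 m.

5.36


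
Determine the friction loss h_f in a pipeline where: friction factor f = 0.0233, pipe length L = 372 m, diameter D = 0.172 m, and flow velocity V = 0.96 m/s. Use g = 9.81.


Darcy-Weisbach equation: h_f = f * (L/D) * V^2/(2g).
f * L/D = 0.0233 * 372/0.172 = 50.393.
V^2/(2g) = 0.96^2 / (2*9.81) = 0.9216 / 19.62 = 0.047 m.
h_f = 50.393 * 0.047 = 2.367 m.

2.367


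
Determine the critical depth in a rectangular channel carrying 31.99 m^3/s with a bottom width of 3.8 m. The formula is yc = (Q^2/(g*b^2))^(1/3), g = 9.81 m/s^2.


Using yc = (Q^2 / (g * b^2))^(1/3):
Q^2 = 31.99^2 = 1023.36.
g * b^2 = 9.81 * 3.8^2 = 9.81 * 14.44 = 141.66.
Q^2 / (g*b^2) = 1023.36 / 141.66 = 7.2241.
yc = 7.2241^(1/3) = 1.9331 m.

1.9331


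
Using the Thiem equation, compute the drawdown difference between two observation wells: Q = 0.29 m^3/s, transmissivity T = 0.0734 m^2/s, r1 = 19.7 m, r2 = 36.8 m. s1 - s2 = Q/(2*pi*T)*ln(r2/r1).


Thiem equation: s1 - s2 = Q/(2*pi*T) * ln(r2/r1).
ln(r2/r1) = ln(36.8/19.7) = 0.6249.
Q/(2*pi*T) = 0.29 / (2*pi*0.0734) = 0.29 / 0.4612 = 0.6288.
s1 - s2 = 0.6288 * 0.6249 = 0.3929 m.

0.3929


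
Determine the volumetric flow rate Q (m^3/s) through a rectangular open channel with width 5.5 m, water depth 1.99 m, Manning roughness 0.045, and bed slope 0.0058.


For a rectangular channel, the cross-sectional area A = b * y = 5.5 * 1.99 = 10.95 m^2.
The wetted perimeter P = b + 2y = 5.5 + 2*1.99 = 9.48 m.
Hydraulic radius R = A/P = 10.95/9.48 = 1.1545 m.
Velocity V = (1/n)*R^(2/3)*S^(1/2) = (1/0.045)*1.1545^(2/3)*0.0058^(1/2) = 1.8625 m/s.
Discharge Q = A * V = 10.95 * 1.8625 = 20.386 m^3/s.

20.386


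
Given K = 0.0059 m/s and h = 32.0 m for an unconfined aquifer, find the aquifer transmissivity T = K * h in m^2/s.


Transmissivity is defined as T = K * h.
T = 0.0059 * 32.0
  = 0.1888 m^2/s.

0.1888


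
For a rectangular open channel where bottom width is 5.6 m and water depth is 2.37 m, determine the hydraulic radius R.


For a rectangular section:
Flow area A = b * y = 5.6 * 2.37 = 13.27 m^2.
Wetted perimeter P = b + 2y = 5.6 + 2*2.37 = 10.34 m.
Hydraulic radius R = A/P = 13.27 / 10.34 = 1.2836 m.

1.2836


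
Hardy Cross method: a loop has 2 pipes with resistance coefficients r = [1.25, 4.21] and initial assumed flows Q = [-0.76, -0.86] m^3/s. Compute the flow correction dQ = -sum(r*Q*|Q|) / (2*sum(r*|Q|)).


Numerator terms (r*Q*|Q|): 1.25*-0.76*|-0.76| = -0.722; 4.21*-0.86*|-0.86| = -3.1137.
Sum of numerator = -3.8357.
Denominator terms (r*|Q|): 1.25*|-0.76| = 0.95; 4.21*|-0.86| = 3.6206.
2 * sum of denominator = 2 * 4.5706 = 9.1412.
dQ = --3.8357 / 9.1412 = 0.4196 m^3/s.

0.4196


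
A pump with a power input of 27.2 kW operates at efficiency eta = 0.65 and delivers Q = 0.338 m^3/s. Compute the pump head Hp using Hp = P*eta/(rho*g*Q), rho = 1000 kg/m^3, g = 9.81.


Pump head formula: Hp = P * eta / (rho * g * Q).
Numerator: P * eta = 27.2 * 1000 * 0.65 = 17680.0 W.
Denominator: rho * g * Q = 1000 * 9.81 * 0.338 = 3315.78.
Hp = 17680.0 / 3315.78 = 5.33 m.

5.33


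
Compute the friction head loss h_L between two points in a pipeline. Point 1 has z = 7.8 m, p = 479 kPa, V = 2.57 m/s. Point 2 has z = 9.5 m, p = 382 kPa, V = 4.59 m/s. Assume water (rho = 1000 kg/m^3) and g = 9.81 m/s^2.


Total head at each section: H = z + p/(rho*g) + V^2/(2g).
H1 = 7.8 + 479*1000/(1000*9.81) + 2.57^2/(2*9.81)
   = 7.8 + 48.828 + 0.3366
   = 56.964 m.
H2 = 9.5 + 382*1000/(1000*9.81) + 4.59^2/(2*9.81)
   = 9.5 + 38.94 + 1.0738
   = 49.514 m.
h_L = H1 - H2 = 56.964 - 49.514 = 7.451 m.

7.451


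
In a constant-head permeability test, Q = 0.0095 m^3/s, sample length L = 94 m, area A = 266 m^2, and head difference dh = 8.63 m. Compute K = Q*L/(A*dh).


From K = Q*L / (A*dh):
Numerator: Q*L = 0.0095 * 94 = 0.893.
Denominator: A*dh = 266 * 8.63 = 2295.58.
K = 0.893 / 2295.58 = 0.000389 m/s.

0.000389


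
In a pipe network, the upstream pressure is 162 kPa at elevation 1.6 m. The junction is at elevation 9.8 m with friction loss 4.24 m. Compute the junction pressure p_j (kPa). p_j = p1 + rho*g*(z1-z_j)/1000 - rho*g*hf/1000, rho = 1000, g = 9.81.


Junction pressure: p_j = p1 + rho*g*(z1 - z_j)/1000 - rho*g*hf/1000.
Elevation term = 1000*9.81*(1.6 - 9.8)/1000 = -80.442 kPa.
Friction term = 1000*9.81*4.24/1000 = 41.594 kPa.
p_j = 162 + -80.442 - 41.594 = 39.96 kPa.

39.96
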